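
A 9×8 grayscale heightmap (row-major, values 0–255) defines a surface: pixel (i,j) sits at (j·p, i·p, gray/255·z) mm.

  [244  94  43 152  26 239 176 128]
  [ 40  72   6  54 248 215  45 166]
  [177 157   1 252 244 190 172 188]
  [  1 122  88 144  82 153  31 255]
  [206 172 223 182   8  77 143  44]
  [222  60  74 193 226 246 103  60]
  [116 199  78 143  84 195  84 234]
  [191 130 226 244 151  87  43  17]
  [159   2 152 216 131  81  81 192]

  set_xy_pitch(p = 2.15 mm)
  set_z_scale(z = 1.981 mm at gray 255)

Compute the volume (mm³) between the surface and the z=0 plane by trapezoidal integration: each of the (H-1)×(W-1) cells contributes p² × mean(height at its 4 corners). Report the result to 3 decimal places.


268.709

height_mm = gray/255 × 1.981; cell vol = 2.15² × mean(4 corners)
unit = 2.15² × 1.981 / (4×255) = 0.00897762 mm³ per gray-sum
row 0: Σ corner-gray over 7 cells = 3318  → 29.7877
row 1: Σ corner-gray over 7 cells = 3883  → 34.8601
row 2: Σ corner-gray over 7 cells = 3893  → 34.9499
row 3: Σ corner-gray over 7 cells = 3356  → 30.1289
row 4: Σ corner-gray over 7 cells = 3946  → 35.4257
row 5: Σ corner-gray over 7 cells = 4002  → 35.9284
row 6: Σ corner-gray over 7 cells = 3886  → 34.8870
row 7: Σ corner-gray over 7 cells = 3647  → 32.7414
Σ rows: total corner-gray = 29931  → 268.7091 mm³


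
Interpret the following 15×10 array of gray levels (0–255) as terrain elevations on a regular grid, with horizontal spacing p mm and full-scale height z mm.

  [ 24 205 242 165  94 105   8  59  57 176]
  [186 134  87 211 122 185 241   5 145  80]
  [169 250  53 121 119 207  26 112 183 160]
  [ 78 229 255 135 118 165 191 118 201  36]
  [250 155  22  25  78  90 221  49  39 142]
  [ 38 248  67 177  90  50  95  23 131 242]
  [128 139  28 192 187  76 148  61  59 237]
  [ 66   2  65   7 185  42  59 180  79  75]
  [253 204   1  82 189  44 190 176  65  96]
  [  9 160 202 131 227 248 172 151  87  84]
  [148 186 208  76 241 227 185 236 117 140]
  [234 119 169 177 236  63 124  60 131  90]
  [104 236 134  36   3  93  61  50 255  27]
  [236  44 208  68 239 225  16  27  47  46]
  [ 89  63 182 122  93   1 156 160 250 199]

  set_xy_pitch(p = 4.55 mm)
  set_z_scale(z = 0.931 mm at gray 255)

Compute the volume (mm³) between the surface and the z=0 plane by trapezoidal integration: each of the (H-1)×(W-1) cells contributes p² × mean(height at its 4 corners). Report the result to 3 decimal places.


1216.002

height_mm = gray/255 × 0.931; cell vol = 4.55² × mean(4 corners)
unit = 4.55² × 0.931 / (4×255) = 0.0188961 mm³ per gray-sum
row 0: Σ corner-gray over 9 cells = 4596  → 86.8465
row 1: Σ corner-gray over 9 cells = 4997  → 94.4238
row 2: Σ corner-gray over 9 cells = 5409  → 102.2090
row 3: Σ corner-gray over 9 cells = 4688  → 88.5849
row 4: Σ corner-gray over 9 cells = 3792  → 71.6540
row 5: Σ corner-gray over 9 cells = 4187  → 79.1180
row 6: Σ corner-gray over 9 cells = 3524  → 66.5899
row 7: Σ corner-gray over 9 cells = 3630  → 68.5929
row 8: Σ corner-gray over 9 cells = 5100  → 96.3701
row 9: Σ corner-gray over 9 cells = 6089  → 115.0584
row 10: Σ corner-gray over 9 cells = 5722  → 108.1235
row 11: Σ corner-gray over 9 cells = 4349  → 82.1792
row 12: Σ corner-gray over 9 cells = 3897  → 73.6381
row 13: Σ corner-gray over 9 cells = 4372  → 82.6138
Σ rows: total corner-gray = 64352  → 1216.0022 mm³


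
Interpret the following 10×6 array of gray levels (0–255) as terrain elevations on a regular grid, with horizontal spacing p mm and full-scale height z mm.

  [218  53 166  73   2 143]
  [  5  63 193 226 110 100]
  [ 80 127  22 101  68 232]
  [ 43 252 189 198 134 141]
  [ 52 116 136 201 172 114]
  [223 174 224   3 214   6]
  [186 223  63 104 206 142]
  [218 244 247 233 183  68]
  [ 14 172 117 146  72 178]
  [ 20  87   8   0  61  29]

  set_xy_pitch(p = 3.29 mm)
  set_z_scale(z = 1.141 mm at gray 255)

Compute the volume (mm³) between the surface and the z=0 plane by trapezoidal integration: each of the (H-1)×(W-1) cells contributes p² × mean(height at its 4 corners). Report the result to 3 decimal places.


298.417

height_mm = gray/255 × 1.141; cell vol = 3.29² × mean(4 corners)
unit = 3.29² × 1.141 / (4×255) = 0.0121081 mm³ per gray-sum
row 0: Σ corner-gray over 5 cells = 2238  → 27.0980
row 1: Σ corner-gray over 5 cells = 2237  → 27.0859
row 2: Σ corner-gray over 5 cells = 2678  → 32.4256
row 3: Σ corner-gray over 5 cells = 3146  → 38.0922
row 4: Σ corner-gray over 5 cells = 2875  → 34.8109
row 5: Σ corner-gray over 5 cells = 2979  → 36.0701
row 6: Σ corner-gray over 5 cells = 3620  → 43.8315
row 7: Σ corner-gray over 5 cells = 3306  → 40.0295
row 8: Σ corner-gray over 5 cells = 1567  → 18.9734
Σ rows: total corner-gray = 24646  → 298.4171 mm³


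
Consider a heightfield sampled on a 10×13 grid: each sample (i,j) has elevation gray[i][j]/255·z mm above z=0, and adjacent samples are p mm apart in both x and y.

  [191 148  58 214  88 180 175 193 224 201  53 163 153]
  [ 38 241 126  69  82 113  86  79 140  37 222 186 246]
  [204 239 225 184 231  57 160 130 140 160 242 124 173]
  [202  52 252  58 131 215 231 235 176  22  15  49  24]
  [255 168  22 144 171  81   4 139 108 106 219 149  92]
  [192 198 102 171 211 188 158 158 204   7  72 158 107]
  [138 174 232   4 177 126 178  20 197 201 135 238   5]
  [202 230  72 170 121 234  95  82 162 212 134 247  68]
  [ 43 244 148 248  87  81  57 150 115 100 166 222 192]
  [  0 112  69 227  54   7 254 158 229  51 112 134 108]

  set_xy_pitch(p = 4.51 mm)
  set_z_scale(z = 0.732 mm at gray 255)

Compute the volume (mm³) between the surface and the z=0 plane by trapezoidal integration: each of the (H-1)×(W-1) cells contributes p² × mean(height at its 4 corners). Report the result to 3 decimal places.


902.767

height_mm = gray/255 × 0.732; cell vol = 4.51² × mean(4 corners)
unit = 4.51² × 0.732 / (4×255) = 0.014597 mm³ per gray-sum
row 0: Σ corner-gray over 12 cells = 6784  → 99.0261
row 1: Σ corner-gray over 12 cells = 7207  → 105.2007
row 2: Σ corner-gray over 12 cells = 7259  → 105.9597
row 3: Σ corner-gray over 12 cells = 6067  → 88.5601
row 4: Σ corner-gray over 12 cells = 6522  → 95.2017
row 5: Σ corner-gray over 12 cells = 7060  → 103.0549
row 6: Σ corner-gray over 12 cells = 7295  → 106.4852
row 7: Σ corner-gray over 12 cells = 7259  → 105.9597
row 8: Σ corner-gray over 12 cells = 6393  → 93.3187
Σ rows: total corner-gray = 61846  → 902.7669 mm³


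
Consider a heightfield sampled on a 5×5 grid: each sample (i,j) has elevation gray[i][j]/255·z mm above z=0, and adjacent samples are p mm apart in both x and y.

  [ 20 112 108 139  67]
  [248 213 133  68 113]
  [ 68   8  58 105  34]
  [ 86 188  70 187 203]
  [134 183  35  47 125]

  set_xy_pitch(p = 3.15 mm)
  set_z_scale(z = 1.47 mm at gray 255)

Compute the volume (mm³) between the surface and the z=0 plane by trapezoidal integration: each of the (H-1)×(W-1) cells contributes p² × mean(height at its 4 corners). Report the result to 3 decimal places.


height_mm = gray/255 × 1.47; cell vol = 3.15² × mean(4 corners)
unit = 3.15² × 1.47 / (4×255) = 0.0143001 mm³ per gray-sum
row 0: Σ corner-gray over 4 cells = 1994  → 28.5143
row 1: Σ corner-gray over 4 cells = 1633  → 23.3520
row 2: Σ corner-gray over 4 cells = 1623  → 23.2090
row 3: Σ corner-gray over 4 cells = 1968  → 28.1425
Σ rows: total corner-gray = 7218  → 103.2179 mm³

103.218


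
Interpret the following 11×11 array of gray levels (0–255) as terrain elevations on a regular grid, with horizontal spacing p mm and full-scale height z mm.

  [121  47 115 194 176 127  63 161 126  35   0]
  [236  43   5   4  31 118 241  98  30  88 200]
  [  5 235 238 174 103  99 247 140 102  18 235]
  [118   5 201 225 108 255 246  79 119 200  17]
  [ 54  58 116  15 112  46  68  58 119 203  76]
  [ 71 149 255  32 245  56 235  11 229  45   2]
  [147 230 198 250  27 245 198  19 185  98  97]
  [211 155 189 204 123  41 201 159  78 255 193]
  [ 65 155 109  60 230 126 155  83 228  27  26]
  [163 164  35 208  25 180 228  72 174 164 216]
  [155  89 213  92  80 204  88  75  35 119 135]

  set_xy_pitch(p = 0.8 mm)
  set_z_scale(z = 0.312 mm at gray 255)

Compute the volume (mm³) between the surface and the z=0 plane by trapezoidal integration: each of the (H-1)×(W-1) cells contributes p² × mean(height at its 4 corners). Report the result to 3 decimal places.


height_mm = gray/255 × 0.312; cell vol = 0.8² × mean(4 corners)
unit = 0.8² × 0.312 / (4×255) = 0.000195765 mm³ per gray-sum
row 0: Σ corner-gray over 10 cells = 3961  → 0.7754
row 1: Σ corner-gray over 10 cells = 4704  → 0.9209
row 2: Σ corner-gray over 10 cells = 5963  → 1.1673
row 3: Σ corner-gray over 10 cells = 4731  → 0.9262
row 4: Σ corner-gray over 10 cells = 4307  → 0.8432
row 5: Σ corner-gray over 10 cells = 5731  → 1.1219
row 6: Σ corner-gray over 10 cells = 6358  → 1.2447
row 7: Σ corner-gray over 10 cells = 5651  → 1.1063
row 8: Σ corner-gray over 10 cells = 5316  → 1.0407
row 9: Σ corner-gray over 10 cells = 5159  → 1.0100
Σ rows: total corner-gray = 51881  → 10.1565 mm³

10.156


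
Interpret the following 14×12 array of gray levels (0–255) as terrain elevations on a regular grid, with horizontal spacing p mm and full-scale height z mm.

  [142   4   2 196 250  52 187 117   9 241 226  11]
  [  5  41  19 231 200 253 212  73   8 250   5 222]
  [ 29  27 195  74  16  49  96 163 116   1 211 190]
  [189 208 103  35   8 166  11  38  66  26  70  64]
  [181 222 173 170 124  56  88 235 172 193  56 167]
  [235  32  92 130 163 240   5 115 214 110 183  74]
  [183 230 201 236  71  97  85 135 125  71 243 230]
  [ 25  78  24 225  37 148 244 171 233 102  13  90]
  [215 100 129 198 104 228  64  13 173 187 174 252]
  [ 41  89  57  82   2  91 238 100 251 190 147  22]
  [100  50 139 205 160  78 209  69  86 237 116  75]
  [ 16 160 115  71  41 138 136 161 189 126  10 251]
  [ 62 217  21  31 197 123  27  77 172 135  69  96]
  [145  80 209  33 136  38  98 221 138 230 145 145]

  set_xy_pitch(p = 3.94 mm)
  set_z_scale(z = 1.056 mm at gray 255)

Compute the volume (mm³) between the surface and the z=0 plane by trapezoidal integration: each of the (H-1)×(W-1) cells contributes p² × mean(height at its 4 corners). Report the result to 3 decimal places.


1132.638

height_mm = gray/255 × 1.056; cell vol = 3.94² × mean(4 corners)
unit = 3.94² × 1.056 / (4×255) = 0.0160715 mm³ per gray-sum
row 0: Σ corner-gray over 11 cells = 5532  → 88.9075
row 1: Σ corner-gray over 11 cells = 4926  → 79.1682
row 2: Σ corner-gray over 11 cells = 3830  → 61.5538
row 3: Σ corner-gray over 11 cells = 5041  → 81.0164
row 4: Σ corner-gray over 11 cells = 6203  → 99.6915
row 5: Σ corner-gray over 11 cells = 6278  → 100.8968
row 6: Σ corner-gray over 11 cells = 6066  → 97.4897
row 7: Σ corner-gray over 11 cells = 5872  → 94.3718
row 8: Σ corner-gray over 11 cells = 5764  → 92.6361
row 9: Σ corner-gray over 11 cells = 5430  → 87.2682
row 10: Σ corner-gray over 11 cells = 5434  → 87.3325
row 11: Σ corner-gray over 11 cells = 4857  → 78.0592
row 12: Σ corner-gray over 11 cells = 5242  → 84.2468
Σ rows: total corner-gray = 70475  → 1132.6384 mm³


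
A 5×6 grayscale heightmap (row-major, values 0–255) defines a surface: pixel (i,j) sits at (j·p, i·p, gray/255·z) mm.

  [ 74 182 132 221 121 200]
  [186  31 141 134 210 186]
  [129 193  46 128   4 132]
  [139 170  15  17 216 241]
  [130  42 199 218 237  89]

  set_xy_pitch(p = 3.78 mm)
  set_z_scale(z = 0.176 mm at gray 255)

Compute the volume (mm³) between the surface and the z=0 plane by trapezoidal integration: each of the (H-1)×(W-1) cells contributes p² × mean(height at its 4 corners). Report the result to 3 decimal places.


height_mm = gray/255 × 0.176; cell vol = 3.78² × mean(4 corners)
unit = 3.78² × 0.176 / (4×255) = 0.00246545 mm³ per gray-sum
row 0: Σ corner-gray over 5 cells = 2990  → 7.3717
row 1: Σ corner-gray over 5 cells = 2407  → 5.9343
row 2: Σ corner-gray over 5 cells = 2219  → 5.4708
row 3: Σ corner-gray over 5 cells = 2827  → 6.9698
Σ rows: total corner-gray = 10443  → 25.7467 mm³

25.747


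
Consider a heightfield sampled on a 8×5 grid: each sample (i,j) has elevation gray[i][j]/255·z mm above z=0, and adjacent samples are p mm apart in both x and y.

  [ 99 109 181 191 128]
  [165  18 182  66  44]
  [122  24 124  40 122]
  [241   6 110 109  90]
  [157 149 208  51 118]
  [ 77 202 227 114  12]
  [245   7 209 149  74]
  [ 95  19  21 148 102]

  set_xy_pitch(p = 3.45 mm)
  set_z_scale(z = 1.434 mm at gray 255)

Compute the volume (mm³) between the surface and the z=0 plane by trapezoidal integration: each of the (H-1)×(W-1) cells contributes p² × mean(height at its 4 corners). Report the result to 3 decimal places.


height_mm = gray/255 × 1.434; cell vol = 3.45² × mean(4 corners)
unit = 3.45² × 1.434 / (4×255) = 0.0167335 mm³ per gray-sum
row 0: Σ corner-gray over 4 cells = 1930  → 32.2957
row 1: Σ corner-gray over 4 cells = 1361  → 22.7743
row 2: Σ corner-gray over 4 cells = 1401  → 23.4437
row 3: Σ corner-gray over 4 cells = 1872  → 31.3251
row 4: Σ corner-gray over 4 cells = 2266  → 37.9181
row 5: Σ corner-gray over 4 cells = 2224  → 37.2153
row 6: Σ corner-gray over 4 cells = 1622  → 27.1418
Σ rows: total corner-gray = 12676  → 212.1140 mm³

212.114


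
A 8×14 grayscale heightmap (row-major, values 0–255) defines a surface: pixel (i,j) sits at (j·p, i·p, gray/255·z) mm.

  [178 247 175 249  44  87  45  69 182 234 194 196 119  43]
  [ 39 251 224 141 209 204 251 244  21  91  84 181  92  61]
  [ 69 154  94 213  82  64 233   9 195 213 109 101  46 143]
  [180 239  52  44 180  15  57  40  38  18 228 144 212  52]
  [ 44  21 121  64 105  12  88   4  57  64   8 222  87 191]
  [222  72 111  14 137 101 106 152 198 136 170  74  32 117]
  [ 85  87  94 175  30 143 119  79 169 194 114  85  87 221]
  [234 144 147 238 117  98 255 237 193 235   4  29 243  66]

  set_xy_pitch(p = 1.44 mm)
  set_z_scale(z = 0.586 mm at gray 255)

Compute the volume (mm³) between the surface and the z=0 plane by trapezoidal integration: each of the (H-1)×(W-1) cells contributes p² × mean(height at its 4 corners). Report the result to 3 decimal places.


52.597

height_mm = gray/255 × 0.586; cell vol = 1.44² × mean(4 corners)
unit = 1.44² × 0.586 / (4×255) = 0.0011913 mm³ per gray-sum
row 0: Σ corner-gray over 13 cells = 7989  → 9.5173
row 1: Σ corner-gray over 13 cells = 7324  → 8.7251
row 2: Σ corner-gray over 13 cells = 6004  → 7.1526
row 3: Σ corner-gray over 13 cells = 4707  → 5.6075
row 4: Σ corner-gray over 13 cells = 4886  → 5.8207
row 5: Σ corner-gray over 13 cells = 6003  → 7.1514
row 6: Σ corner-gray over 13 cells = 7238  → 8.6227
Σ rows: total corner-gray = 44151  → 52.5972 mm³


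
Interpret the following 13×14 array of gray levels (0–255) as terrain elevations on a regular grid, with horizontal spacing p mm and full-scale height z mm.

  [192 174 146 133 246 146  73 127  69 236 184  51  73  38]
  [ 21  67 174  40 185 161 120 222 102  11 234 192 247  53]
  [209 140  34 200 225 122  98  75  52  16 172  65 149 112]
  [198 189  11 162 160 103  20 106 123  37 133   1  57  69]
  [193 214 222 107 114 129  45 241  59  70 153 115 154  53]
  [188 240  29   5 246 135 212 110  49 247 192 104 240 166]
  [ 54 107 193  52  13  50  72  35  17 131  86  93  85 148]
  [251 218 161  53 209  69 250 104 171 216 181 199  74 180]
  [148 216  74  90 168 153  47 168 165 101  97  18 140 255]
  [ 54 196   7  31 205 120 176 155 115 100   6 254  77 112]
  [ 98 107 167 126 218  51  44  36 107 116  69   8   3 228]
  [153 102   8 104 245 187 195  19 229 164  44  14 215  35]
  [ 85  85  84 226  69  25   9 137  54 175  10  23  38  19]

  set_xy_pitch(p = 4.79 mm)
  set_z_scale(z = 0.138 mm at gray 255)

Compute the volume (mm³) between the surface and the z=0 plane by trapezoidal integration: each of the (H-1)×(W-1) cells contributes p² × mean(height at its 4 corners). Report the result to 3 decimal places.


height_mm = gray/255 × 0.138; cell vol = 4.79² × mean(4 corners)
unit = 4.79² × 0.138 / (4×255) = 0.0031042 mm³ per gray-sum
row 0: Σ corner-gray over 13 cells = 7130  → 22.1330
row 1: Σ corner-gray over 13 cells = 6601  → 20.4908
row 2: Σ corner-gray over 13 cells = 5488  → 17.0359
row 3: Σ corner-gray over 13 cells = 5963  → 18.5104
row 4: Σ corner-gray over 13 cells = 7464  → 23.1698
row 5: Σ corner-gray over 13 cells = 6042  → 18.7556
row 6: Σ corner-gray over 13 cells = 6311  → 19.5906
row 7: Σ corner-gray over 13 cells = 7518  → 23.3374
row 8: Σ corner-gray over 13 cells = 6327  → 19.6403
row 9: Σ corner-gray over 13 cells = 5480  → 17.0110
row 10: Σ corner-gray over 13 cells = 5670  → 17.6008
row 11: Σ corner-gray over 13 cells = 5214  → 16.1853
Σ rows: total corner-gray = 75208  → 233.4608 mm³

233.461


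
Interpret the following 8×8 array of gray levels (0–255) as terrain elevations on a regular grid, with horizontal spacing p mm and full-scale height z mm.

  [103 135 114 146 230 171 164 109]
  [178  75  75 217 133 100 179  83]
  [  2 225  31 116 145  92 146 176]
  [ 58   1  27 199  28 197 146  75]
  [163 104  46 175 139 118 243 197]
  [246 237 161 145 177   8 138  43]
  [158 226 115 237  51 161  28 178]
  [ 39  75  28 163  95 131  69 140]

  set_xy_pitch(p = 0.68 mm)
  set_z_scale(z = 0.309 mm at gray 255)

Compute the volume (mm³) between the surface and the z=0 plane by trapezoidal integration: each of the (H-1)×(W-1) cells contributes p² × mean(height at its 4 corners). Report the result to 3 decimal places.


height_mm = gray/255 × 0.309; cell vol = 0.68² × mean(4 corners)
unit = 0.68² × 0.309 / (4×255) = 0.00014008 mm³ per gray-sum
row 0: Σ corner-gray over 7 cells = 3951  → 0.5535
row 1: Σ corner-gray over 7 cells = 3507  → 0.4913
row 2: Σ corner-gray over 7 cells = 3017  → 0.4226
row 3: Σ corner-gray over 7 cells = 3339  → 0.4677
row 4: Σ corner-gray over 7 cells = 4031  → 0.5647
row 5: Σ corner-gray over 7 cells = 3993  → 0.5593
row 6: Σ corner-gray over 7 cells = 3273  → 0.4585
Σ rows: total corner-gray = 25111  → 3.5175 mm³

3.518


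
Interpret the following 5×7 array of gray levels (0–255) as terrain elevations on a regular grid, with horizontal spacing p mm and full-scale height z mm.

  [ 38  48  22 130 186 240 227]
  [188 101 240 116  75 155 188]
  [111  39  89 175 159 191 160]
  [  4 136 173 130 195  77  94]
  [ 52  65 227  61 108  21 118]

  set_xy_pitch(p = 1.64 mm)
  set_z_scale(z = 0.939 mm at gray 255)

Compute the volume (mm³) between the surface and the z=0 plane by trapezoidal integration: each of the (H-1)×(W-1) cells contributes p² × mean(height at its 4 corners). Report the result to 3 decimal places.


height_mm = gray/255 × 0.939; cell vol = 1.64² × mean(4 corners)
unit = 1.64² × 0.939 / (4×255) = 0.00247601 mm³ per gray-sum
row 0: Σ corner-gray over 6 cells = 3267  → 8.0891
row 1: Σ corner-gray over 6 cells = 3327  → 8.2377
row 2: Σ corner-gray over 6 cells = 3097  → 7.6682
row 3: Σ corner-gray over 6 cells = 2654  → 6.5713
Σ rows: total corner-gray = 12345  → 30.5664 mm³

30.566


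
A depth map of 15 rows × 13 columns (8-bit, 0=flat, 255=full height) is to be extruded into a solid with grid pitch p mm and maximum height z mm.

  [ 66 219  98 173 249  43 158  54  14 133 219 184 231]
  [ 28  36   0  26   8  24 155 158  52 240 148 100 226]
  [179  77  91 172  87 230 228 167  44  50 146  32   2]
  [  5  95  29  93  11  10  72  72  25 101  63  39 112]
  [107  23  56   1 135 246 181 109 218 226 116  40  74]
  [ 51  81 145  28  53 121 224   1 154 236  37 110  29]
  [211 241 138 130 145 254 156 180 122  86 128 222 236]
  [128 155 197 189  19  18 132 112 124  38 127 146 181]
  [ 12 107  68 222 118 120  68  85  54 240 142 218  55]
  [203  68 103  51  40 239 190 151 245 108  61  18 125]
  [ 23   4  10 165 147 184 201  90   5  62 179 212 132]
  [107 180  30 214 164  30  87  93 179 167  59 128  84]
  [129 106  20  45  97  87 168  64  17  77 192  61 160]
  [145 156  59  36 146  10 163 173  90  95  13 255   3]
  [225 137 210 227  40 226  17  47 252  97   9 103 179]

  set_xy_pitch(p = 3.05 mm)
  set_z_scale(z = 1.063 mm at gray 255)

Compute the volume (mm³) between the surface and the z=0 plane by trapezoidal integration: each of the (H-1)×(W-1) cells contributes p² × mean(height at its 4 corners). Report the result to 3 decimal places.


height_mm = gray/255 × 1.063; cell vol = 3.05² × mean(4 corners)
unit = 3.05² × 1.063 / (4×255) = 0.00969466 mm³ per gray-sum
row 0: Σ corner-gray over 12 cells = 5533  → 53.6406
row 1: Σ corner-gray over 12 cells = 4977  → 48.2503
row 2: Σ corner-gray over 12 cells = 4166  → 40.3880
row 3: Σ corner-gray over 12 cells = 4220  → 40.9115
row 4: Σ corner-gray over 12 cells = 5343  → 51.7986
row 5: Σ corner-gray over 12 cells = 6511  → 63.1220
row 6: Σ corner-gray over 12 cells = 6874  → 66.6411
row 7: Σ corner-gray over 12 cells = 5774  → 55.9770
row 8: Σ corner-gray over 12 cells = 5827  → 56.4908
row 9: Σ corner-gray over 12 cells = 5549  → 53.7957
row 10: Σ corner-gray over 12 cells = 5526  → 53.5727
row 11: Σ corner-gray over 12 cells = 5010  → 48.5703
row 12: Σ corner-gray over 12 cells = 4697  → 45.5358
row 13: Σ corner-gray over 12 cells = 5674  → 55.0075
Σ rows: total corner-gray = 75681  → 733.7019 mm³

733.702


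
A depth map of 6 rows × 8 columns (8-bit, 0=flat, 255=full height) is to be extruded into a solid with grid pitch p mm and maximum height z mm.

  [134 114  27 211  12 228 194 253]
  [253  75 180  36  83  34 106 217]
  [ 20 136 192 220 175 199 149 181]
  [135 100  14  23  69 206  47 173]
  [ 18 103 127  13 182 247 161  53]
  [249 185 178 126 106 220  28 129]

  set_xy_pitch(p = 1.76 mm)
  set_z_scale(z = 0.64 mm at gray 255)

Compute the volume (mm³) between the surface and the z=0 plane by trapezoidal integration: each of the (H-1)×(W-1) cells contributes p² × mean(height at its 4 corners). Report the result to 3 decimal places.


height_mm = gray/255 × 0.64; cell vol = 1.76² × mean(4 corners)
unit = 1.76² × 0.64 / (4×255) = 0.00194359 mm³ per gray-sum
row 0: Σ corner-gray over 7 cells = 3457  → 6.7190
row 1: Σ corner-gray over 7 cells = 3841  → 7.4653
row 2: Σ corner-gray over 7 cells = 3569  → 6.9367
row 3: Σ corner-gray over 7 cells = 2963  → 5.7589
row 4: Σ corner-gray over 7 cells = 3801  → 7.3876
Σ rows: total corner-gray = 17631  → 34.2675 mm³

34.267


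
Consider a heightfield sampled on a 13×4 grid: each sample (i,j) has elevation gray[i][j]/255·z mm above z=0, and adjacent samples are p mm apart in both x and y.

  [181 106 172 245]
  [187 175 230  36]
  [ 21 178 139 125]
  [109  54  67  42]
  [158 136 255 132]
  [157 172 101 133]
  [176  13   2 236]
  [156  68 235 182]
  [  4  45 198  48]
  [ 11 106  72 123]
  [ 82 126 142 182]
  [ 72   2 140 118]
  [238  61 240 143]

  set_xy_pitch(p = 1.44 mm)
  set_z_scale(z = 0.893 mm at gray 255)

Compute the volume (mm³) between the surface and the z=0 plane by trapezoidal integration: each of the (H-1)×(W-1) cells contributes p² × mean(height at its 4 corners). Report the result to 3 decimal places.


31.895

height_mm = gray/255 × 0.893; cell vol = 1.44² × mean(4 corners)
unit = 1.44² × 0.893 / (4×255) = 0.00181542 mm³ per gray-sum
row 0: Σ corner-gray over 3 cells = 2015  → 3.6581
row 1: Σ corner-gray over 3 cells = 1813  → 3.2914
row 2: Σ corner-gray over 3 cells = 1173  → 2.1295
row 3: Σ corner-gray over 3 cells = 1465  → 2.6596
row 4: Σ corner-gray over 3 cells = 1908  → 3.4638
row 5: Σ corner-gray over 3 cells = 1278  → 2.3201
row 6: Σ corner-gray over 3 cells = 1386  → 2.5162
row 7: Σ corner-gray over 3 cells = 1482  → 2.6904
row 8: Σ corner-gray over 3 cells = 1028  → 1.8662
row 9: Σ corner-gray over 3 cells = 1290  → 2.3419
row 10: Σ corner-gray over 3 cells = 1274  → 2.3128
row 11: Σ corner-gray over 3 cells = 1457  → 2.6451
Σ rows: total corner-gray = 17569  → 31.8951 mm³


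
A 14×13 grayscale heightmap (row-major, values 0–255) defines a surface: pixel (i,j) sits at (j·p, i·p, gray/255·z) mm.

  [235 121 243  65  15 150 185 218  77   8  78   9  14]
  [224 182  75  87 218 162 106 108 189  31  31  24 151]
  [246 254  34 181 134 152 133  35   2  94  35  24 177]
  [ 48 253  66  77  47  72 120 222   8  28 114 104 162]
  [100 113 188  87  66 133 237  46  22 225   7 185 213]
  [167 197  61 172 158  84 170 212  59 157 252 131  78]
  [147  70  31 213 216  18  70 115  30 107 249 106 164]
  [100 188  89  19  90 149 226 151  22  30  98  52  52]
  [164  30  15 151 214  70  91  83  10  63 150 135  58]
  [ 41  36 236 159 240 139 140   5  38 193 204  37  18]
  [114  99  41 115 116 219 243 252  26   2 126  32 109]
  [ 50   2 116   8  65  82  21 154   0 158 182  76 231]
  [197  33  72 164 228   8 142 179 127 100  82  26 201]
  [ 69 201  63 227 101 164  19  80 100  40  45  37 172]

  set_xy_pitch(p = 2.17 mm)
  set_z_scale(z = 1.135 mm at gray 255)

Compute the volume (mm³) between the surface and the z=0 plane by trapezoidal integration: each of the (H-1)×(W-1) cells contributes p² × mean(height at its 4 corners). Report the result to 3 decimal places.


362.374

height_mm = gray/255 × 1.135; cell vol = 2.17² × mean(4 corners)
unit = 2.17² × 1.135 / (4×255) = 0.00523981 mm³ per gray-sum
row 0: Σ corner-gray over 12 cells = 5388  → 28.2321
row 1: Σ corner-gray over 12 cells = 5380  → 28.1902
row 2: Σ corner-gray over 12 cells = 5011  → 26.2567
row 3: Σ corner-gray over 12 cells = 5363  → 28.1011
row 4: Σ corner-gray over 12 cells = 6482  → 33.9644
row 5: Σ corner-gray over 12 cells = 6312  → 33.0737
row 6: Σ corner-gray over 12 cells = 5141  → 26.9378
row 7: Σ corner-gray over 12 cells = 4626  → 24.2393
row 8: Σ corner-gray over 12 cells = 5159  → 27.0322
row 9: Σ corner-gray over 12 cells = 5678  → 29.7516
row 10: Σ corner-gray over 12 cells = 4774  → 25.0148
row 11: Σ corner-gray over 12 cells = 4729  → 24.7790
row 12: Σ corner-gray over 12 cells = 5115  → 26.8016
Σ rows: total corner-gray = 69158  → 362.3745 mm³


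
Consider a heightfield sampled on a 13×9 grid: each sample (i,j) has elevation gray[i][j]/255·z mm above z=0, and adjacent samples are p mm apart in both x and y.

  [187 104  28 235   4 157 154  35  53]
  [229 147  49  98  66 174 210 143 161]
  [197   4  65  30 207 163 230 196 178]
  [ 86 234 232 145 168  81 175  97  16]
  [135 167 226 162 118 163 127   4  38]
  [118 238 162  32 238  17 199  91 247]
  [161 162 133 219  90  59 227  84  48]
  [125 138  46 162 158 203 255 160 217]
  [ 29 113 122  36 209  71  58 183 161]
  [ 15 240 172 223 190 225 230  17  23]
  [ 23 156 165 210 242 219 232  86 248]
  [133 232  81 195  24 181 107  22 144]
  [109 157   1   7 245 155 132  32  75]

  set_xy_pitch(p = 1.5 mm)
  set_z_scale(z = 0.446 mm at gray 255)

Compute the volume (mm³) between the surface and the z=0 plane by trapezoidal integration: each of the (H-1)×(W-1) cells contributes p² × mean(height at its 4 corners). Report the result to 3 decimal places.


52.694

height_mm = gray/255 × 0.446; cell vol = 1.5² × mean(4 corners)
unit = 1.5² × 0.446 / (4×255) = 0.000983824 mm³ per gray-sum
row 0: Σ corner-gray over 8 cells = 3838  → 3.7759
row 1: Σ corner-gray over 8 cells = 4329  → 4.2590
row 2: Σ corner-gray over 8 cells = 4531  → 4.4577
row 3: Σ corner-gray over 8 cells = 4473  → 4.4006
row 4: Σ corner-gray over 8 cells = 4426  → 4.3544
row 5: Σ corner-gray over 8 cells = 4476  → 4.4036
row 6: Σ corner-gray over 8 cells = 4743  → 4.6663
row 7: Σ corner-gray over 8 cells = 4360  → 4.2895
row 8: Σ corner-gray over 8 cells = 4406  → 4.3347
row 9: Σ corner-gray over 8 cells = 5523  → 5.4337
row 10: Σ corner-gray over 8 cells = 4852  → 4.7735
row 11: Σ corner-gray over 8 cells = 3603  → 3.5447
Σ rows: total corner-gray = 53560  → 52.6936 mm³


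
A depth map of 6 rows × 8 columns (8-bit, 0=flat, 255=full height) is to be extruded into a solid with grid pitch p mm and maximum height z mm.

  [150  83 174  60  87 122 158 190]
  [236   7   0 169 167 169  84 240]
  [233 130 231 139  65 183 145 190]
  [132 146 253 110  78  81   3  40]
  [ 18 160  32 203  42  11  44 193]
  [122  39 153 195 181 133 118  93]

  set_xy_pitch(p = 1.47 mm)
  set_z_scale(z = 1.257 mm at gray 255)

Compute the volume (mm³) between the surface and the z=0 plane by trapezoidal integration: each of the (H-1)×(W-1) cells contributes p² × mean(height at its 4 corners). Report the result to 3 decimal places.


44.560

height_mm = gray/255 × 1.257; cell vol = 1.47² × mean(4 corners)
unit = 1.47² × 1.257 / (4×255) = 0.00266299 mm³ per gray-sum
row 0: Σ corner-gray over 7 cells = 3376  → 8.9903
row 1: Σ corner-gray over 7 cells = 3877  → 10.3244
row 2: Σ corner-gray over 7 cells = 3723  → 9.9143
row 3: Σ corner-gray over 7 cells = 2709  → 7.2140
row 4: Σ corner-gray over 7 cells = 3048  → 8.1168
Σ rows: total corner-gray = 16733  → 44.5598 mm³


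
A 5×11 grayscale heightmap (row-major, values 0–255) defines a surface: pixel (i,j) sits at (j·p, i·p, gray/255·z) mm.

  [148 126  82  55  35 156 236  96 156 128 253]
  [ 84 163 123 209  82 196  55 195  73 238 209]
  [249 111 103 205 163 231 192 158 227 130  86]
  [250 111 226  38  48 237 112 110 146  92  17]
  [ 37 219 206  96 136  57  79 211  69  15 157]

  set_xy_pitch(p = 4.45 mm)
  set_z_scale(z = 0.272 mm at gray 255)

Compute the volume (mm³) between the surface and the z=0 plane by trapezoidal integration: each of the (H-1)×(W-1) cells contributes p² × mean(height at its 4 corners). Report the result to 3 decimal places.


119.327

height_mm = gray/255 × 0.272; cell vol = 4.45² × mean(4 corners)
unit = 4.45² × 0.272 / (4×255) = 0.00528067 mm³ per gray-sum
row 0: Σ corner-gray over 10 cells = 5502  → 29.0542
row 1: Σ corner-gray over 10 cells = 6336  → 33.4583
row 2: Σ corner-gray over 10 cells = 5882  → 31.0609
row 3: Σ corner-gray over 10 cells = 4877  → 25.7538
Σ rows: total corner-gray = 22597  → 119.3272 mm³


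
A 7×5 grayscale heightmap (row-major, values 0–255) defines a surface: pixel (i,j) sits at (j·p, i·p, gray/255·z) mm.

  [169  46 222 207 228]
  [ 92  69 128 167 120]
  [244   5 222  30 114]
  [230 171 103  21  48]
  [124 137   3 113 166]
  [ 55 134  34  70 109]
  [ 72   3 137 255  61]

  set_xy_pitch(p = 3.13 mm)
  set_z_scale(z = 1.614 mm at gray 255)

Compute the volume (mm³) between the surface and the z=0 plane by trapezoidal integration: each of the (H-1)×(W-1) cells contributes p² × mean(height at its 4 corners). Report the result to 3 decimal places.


162.804

height_mm = gray/255 × 1.614; cell vol = 3.13² × mean(4 corners)
unit = 3.13² × 1.614 / (4×255) = 0.0155022 mm³ per gray-sum
row 0: Σ corner-gray over 4 cells = 2287  → 35.4534
row 1: Σ corner-gray over 4 cells = 1812  → 28.0899
row 2: Σ corner-gray over 4 cells = 1740  → 26.9737
row 3: Σ corner-gray over 4 cells = 1664  → 25.7956
row 4: Σ corner-gray over 4 cells = 1436  → 22.2611
row 5: Σ corner-gray over 4 cells = 1563  → 24.2299
Σ rows: total corner-gray = 10502  → 162.8036 mm³


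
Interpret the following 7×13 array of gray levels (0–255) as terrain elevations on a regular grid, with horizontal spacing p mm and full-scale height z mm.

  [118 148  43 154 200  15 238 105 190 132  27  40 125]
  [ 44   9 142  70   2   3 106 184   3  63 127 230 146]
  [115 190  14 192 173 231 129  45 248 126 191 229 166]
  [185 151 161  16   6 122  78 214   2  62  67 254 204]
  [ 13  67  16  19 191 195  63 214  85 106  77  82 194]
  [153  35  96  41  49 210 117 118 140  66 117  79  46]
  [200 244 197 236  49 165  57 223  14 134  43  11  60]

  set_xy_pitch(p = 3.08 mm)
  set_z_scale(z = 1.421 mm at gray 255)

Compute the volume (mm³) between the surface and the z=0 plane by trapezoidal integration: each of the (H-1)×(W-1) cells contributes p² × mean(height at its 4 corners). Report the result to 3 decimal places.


428.947

height_mm = gray/255 × 1.421; cell vol = 3.08² × mean(4 corners)
unit = 3.08² × 1.421 / (4×255) = 0.0132159 mm³ per gray-sum
row 0: Σ corner-gray over 12 cells = 4895  → 64.6916
row 1: Σ corner-gray over 12 cells = 5885  → 77.7753
row 2: Σ corner-gray over 12 cells = 6472  → 85.5330
row 3: Σ corner-gray over 12 cells = 5092  → 67.2951
row 4: Σ corner-gray over 12 cells = 4772  → 63.0661
row 5: Σ corner-gray over 12 cells = 5341  → 70.5859
Σ rows: total corner-gray = 32457  → 428.9471 mm³


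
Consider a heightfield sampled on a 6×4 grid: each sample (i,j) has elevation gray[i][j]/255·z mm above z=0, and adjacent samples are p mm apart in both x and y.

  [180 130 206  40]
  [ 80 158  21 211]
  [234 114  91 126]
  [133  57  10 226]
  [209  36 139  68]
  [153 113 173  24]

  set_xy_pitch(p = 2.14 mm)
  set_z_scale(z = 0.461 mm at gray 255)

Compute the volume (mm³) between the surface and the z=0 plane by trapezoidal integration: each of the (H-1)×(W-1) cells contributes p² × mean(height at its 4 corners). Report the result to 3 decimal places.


13.907

height_mm = gray/255 × 0.461; cell vol = 2.14² × mean(4 corners)
unit = 2.14² × 0.461 / (4×255) = 0.0020698 mm³ per gray-sum
row 0: Σ corner-gray over 3 cells = 1541  → 3.1896
row 1: Σ corner-gray over 3 cells = 1419  → 2.9370
row 2: Σ corner-gray over 3 cells = 1263  → 2.6142
row 3: Σ corner-gray over 3 cells = 1120  → 2.3182
row 4: Σ corner-gray over 3 cells = 1376  → 2.8480
Σ rows: total corner-gray = 6719  → 13.9070 mm³


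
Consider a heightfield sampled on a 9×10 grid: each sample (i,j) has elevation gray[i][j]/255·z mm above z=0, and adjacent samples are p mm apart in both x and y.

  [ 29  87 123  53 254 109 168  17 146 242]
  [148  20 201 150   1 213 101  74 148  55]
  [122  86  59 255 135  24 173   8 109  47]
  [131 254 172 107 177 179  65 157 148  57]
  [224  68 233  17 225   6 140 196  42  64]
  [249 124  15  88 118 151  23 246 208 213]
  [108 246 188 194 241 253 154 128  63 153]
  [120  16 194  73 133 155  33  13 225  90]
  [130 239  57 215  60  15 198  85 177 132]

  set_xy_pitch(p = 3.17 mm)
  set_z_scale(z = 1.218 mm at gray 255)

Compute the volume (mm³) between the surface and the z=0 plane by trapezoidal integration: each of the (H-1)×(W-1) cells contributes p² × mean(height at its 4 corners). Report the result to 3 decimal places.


443.996

height_mm = gray/255 × 1.218; cell vol = 3.17² × mean(4 corners)
unit = 3.17² × 1.218 / (4×255) = 0.0119996 mm³ per gray-sum
row 0: Σ corner-gray over 9 cells = 4204  → 50.4462
row 1: Σ corner-gray over 9 cells = 3886  → 46.6303
row 2: Σ corner-gray over 9 cells = 4573  → 54.8740
row 3: Σ corner-gray over 9 cells = 4848  → 58.1739
row 4: Σ corner-gray over 9 cells = 4550  → 54.5980
row 5: Σ corner-gray over 9 cells = 5603  → 67.2336
row 6: Σ corner-gray over 9 cells = 5089  → 61.0658
row 7: Σ corner-gray over 9 cells = 4248  → 50.9742
Σ rows: total corner-gray = 37001  → 443.9960 mm³


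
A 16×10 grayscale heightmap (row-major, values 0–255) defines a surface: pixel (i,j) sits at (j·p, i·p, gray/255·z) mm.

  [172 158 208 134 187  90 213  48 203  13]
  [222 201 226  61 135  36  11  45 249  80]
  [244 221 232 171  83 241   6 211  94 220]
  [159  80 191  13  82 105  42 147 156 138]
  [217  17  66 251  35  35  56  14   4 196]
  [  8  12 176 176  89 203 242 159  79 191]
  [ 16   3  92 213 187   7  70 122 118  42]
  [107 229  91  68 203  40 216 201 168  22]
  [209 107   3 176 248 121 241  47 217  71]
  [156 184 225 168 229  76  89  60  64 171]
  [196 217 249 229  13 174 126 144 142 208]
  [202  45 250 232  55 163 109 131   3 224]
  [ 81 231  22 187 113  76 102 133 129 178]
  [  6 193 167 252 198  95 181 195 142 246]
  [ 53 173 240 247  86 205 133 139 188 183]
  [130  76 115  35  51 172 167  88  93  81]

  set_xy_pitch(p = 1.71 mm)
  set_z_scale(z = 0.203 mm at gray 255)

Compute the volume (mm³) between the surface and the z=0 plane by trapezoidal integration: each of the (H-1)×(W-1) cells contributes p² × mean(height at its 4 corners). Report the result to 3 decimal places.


42.334

height_mm = gray/255 × 0.203; cell vol = 1.71² × mean(4 corners)
unit = 1.71² × 0.203 / (4×255) = 0.000581953 mm³ per gray-sum
row 0: Σ corner-gray over 9 cells = 4897  → 2.8498
row 1: Σ corner-gray over 9 cells = 5212  → 3.0331
row 2: Σ corner-gray over 9 cells = 4911  → 2.8580
row 3: Σ corner-gray over 9 cells = 3298  → 1.9193
row 4: Σ corner-gray over 9 cells = 3840  → 2.2347
row 5: Σ corner-gray over 9 cells = 4153  → 2.4169
row 6: Σ corner-gray over 9 cells = 4243  → 2.4692
row 7: Σ corner-gray over 9 cells = 5161  → 3.0035
row 8: Σ corner-gray over 9 cells = 5117  → 2.9779
row 9: Σ corner-gray over 9 cells = 5509  → 3.2060
row 10: Σ corner-gray over 9 cells = 5394  → 3.1391
row 11: Σ corner-gray over 9 cells = 4647  → 2.7043
row 12: Σ corner-gray over 9 cells = 5343  → 3.1094
row 13: Σ corner-gray over 9 cells = 6156  → 3.5825
row 14: Σ corner-gray over 9 cells = 4863  → 2.8300
Σ rows: total corner-gray = 72744  → 42.3336 mm³


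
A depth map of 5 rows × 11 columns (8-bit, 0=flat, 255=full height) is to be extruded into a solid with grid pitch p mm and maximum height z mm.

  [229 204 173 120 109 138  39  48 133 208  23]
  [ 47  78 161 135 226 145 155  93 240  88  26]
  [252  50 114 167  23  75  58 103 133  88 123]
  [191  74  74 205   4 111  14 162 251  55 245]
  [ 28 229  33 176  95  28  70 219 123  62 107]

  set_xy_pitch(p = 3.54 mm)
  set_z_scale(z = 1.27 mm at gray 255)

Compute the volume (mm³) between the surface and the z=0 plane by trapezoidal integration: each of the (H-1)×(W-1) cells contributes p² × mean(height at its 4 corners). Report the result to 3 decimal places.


294.851

height_mm = gray/255 × 1.27; cell vol = 3.54² × mean(4 corners)
unit = 3.54² × 1.27 / (4×255) = 0.0156031 mm³ per gray-sum
row 0: Σ corner-gray over 10 cells = 5311  → 82.8679
row 1: Σ corner-gray over 10 cells = 4712  → 73.5217
row 2: Σ corner-gray over 10 cells = 4333  → 67.6081
row 3: Σ corner-gray over 10 cells = 4541  → 70.8535
Σ rows: total corner-gray = 18897  → 294.8512 mm³


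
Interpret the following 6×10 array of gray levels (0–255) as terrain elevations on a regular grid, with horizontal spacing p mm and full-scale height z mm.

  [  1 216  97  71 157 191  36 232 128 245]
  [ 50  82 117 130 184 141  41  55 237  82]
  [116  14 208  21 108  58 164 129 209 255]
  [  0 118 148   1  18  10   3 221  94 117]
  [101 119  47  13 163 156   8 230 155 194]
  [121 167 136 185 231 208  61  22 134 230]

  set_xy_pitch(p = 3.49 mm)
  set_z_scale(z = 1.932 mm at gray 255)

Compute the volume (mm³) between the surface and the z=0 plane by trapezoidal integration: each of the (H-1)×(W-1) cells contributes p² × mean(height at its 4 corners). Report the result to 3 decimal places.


height_mm = gray/255 × 1.932; cell vol = 3.49² × mean(4 corners)
unit = 3.49² × 1.932 / (4×255) = 0.0230705 mm³ per gray-sum
row 0: Σ corner-gray over 9 cells = 4608  → 106.3091
row 1: Σ corner-gray over 9 cells = 4299  → 99.1803
row 2: Σ corner-gray over 9 cells = 3536  → 81.5774
row 3: Σ corner-gray over 9 cells = 3420  → 78.9013
row 4: Σ corner-gray over 9 cells = 4716  → 108.8007
Σ rows: total corner-gray = 20579  → 474.7687 mm³

474.769


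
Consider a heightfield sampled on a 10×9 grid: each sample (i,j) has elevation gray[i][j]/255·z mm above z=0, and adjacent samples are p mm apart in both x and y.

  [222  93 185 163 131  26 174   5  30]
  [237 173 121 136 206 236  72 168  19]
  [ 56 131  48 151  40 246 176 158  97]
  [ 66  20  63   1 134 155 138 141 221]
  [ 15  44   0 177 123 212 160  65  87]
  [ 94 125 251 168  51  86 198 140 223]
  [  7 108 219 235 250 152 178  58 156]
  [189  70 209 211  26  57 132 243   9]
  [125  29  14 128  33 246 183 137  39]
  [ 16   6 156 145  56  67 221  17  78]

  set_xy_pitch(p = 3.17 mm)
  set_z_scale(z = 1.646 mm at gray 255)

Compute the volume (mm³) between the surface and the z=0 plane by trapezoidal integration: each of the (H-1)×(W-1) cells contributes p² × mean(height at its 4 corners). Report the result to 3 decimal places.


height_mm = gray/255 × 1.646; cell vol = 3.17² × mean(4 corners)
unit = 3.17² × 1.646 / (4×255) = 0.0162162 mm³ per gray-sum
row 0: Σ corner-gray over 8 cells = 4286  → 69.5025
row 1: Σ corner-gray over 8 cells = 4533  → 73.5079
row 2: Σ corner-gray over 8 cells = 3644  → 59.0917
row 3: Σ corner-gray over 8 cells = 3255  → 52.7836
row 4: Σ corner-gray over 8 cells = 4019  → 65.1728
row 5: Σ corner-gray over 8 cells = 4918  → 79.7511
row 6: Σ corner-gray over 8 cells = 4657  → 75.5187
row 7: Σ corner-gray over 8 cells = 3798  → 61.5890
row 8: Σ corner-gray over 8 cells = 3134  → 50.8215
Σ rows: total corner-gray = 36244  → 587.7387 mm³

587.739
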